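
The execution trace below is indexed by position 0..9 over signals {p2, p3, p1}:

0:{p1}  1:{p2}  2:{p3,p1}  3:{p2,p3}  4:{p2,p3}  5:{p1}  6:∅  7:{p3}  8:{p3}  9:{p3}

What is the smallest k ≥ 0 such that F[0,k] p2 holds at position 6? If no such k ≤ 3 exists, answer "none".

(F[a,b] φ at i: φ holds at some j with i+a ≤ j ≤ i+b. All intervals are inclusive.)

none

Scan j = 6,7,… for p2:
  j=6: fails
  j=7: fails
  j=8: fails
  j=9: fails
No j in [6,9] satisfies it → none.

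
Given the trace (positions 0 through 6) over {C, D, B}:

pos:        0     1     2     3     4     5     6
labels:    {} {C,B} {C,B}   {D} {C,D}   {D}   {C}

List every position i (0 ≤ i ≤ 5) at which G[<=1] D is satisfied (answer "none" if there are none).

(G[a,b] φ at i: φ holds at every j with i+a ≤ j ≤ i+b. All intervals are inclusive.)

Evaluate at each i in [0,5]:
  i=0: ✗ (fails at j=0)
  i=1: ✗ (fails at j=1)
  i=2: ✗ (fails at j=2)
  i=3: ✓ (all of [3,4])
  i=4: ✓ (all of [4,5])
  i=5: ✗ (fails at j=6)

3, 4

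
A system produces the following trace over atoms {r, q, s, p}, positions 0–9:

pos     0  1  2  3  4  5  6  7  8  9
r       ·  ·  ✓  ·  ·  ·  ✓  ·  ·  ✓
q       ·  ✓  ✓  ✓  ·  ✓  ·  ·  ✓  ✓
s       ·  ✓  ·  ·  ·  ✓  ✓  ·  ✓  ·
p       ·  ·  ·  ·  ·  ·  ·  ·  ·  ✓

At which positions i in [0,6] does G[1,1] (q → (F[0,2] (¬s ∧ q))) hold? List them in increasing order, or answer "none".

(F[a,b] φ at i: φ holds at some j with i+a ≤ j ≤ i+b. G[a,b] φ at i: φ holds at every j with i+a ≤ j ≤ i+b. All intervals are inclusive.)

Evaluate at each i in [0,6]:
  i=0: ✓ (all of [1,1])
  i=1: ✓ (all of [2,2])
  i=2: ✓ (all of [3,3])
  i=3: ✓ (all of [4,4])
  i=4: ✗ (fails at j=5)
  i=5: ✓ (all of [6,6])
  i=6: ✓ (all of [7,7])

0, 1, 2, 3, 5, 6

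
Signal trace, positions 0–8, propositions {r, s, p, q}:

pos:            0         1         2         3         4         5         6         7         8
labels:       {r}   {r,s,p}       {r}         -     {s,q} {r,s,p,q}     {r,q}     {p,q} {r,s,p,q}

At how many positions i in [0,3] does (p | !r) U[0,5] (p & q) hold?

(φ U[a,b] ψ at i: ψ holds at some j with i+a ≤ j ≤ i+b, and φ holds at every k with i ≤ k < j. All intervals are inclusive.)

Evaluate at each i in [0,3]:
  i=0: ✗ (lhs fails at k=0 before rhs at j=5)
  i=1: ✗ (lhs fails at k=2 before rhs at j=5)
  i=2: ✗ (lhs fails at k=2 before rhs at j=5)
  i=3: ✓ (rhs at j=5; lhs holds on [3,4])
Positions where it holds: {3} → 1.

1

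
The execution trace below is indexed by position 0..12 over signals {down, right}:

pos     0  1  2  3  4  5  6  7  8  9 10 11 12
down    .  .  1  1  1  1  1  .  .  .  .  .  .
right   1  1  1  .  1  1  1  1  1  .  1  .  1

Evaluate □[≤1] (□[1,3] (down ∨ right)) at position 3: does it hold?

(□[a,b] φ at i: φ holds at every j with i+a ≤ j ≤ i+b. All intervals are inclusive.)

Check □[1,3] (down ∨ right) at every j in [3,4]:
  j=3: holds on [4,6]
  j=4: holds on [5,7]
All positions satisfy it → formula holds.

Yes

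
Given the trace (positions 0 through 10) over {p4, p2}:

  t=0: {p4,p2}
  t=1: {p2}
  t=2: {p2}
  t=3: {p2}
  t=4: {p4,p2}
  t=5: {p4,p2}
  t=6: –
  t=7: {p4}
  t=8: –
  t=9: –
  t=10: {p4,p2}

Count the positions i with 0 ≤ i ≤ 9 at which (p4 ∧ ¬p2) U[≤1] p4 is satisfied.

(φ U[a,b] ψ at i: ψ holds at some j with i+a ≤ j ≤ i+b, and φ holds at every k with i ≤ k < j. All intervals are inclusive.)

Evaluate at each i in [0,9]:
  i=0: ✓ (rhs at j=0)
  i=1: ✗ (no rhs in [1,2])
  i=2: ✗ (no rhs in [2,3])
  i=3: ✗ (lhs fails at k=3 before rhs at j=4)
  i=4: ✓ (rhs at j=4)
  i=5: ✓ (rhs at j=5)
  i=6: ✗ (lhs fails at k=6 before rhs at j=7)
  i=7: ✓ (rhs at j=7)
  i=8: ✗ (no rhs in [8,9])
  i=9: ✗ (lhs fails at k=9 before rhs at j=10)
Positions where it holds: {0, 4, 5, 7} → 4.

4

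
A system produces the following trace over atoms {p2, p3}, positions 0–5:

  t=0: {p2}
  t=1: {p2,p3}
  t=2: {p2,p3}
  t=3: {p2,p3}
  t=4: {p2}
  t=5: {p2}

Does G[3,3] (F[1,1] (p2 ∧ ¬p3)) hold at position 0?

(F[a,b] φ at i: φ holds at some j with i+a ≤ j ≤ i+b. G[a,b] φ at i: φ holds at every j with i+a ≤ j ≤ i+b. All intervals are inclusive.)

True

Check F[1,1] (p2 ∧ ¬p3) at every j in [3,3]:
  j=3: holds (witness at 4)
All positions satisfy it → formula holds.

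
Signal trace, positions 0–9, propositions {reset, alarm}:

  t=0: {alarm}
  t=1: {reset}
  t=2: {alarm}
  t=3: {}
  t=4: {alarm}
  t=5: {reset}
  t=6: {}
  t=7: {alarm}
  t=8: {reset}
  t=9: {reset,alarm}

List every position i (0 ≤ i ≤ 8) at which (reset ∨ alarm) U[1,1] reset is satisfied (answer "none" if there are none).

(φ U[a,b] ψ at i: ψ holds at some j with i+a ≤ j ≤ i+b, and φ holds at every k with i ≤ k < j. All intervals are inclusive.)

0, 4, 7, 8

Evaluate at each i in [0,8]:
  i=0: ✓ (rhs at j=1; lhs holds on [0,0])
  i=1: ✗ (no rhs in [2,2])
  i=2: ✗ (no rhs in [3,3])
  i=3: ✗ (no rhs in [4,4])
  i=4: ✓ (rhs at j=5; lhs holds on [4,4])
  i=5: ✗ (no rhs in [6,6])
  i=6: ✗ (no rhs in [7,7])
  i=7: ✓ (rhs at j=8; lhs holds on [7,7])
  i=8: ✓ (rhs at j=9; lhs holds on [8,8])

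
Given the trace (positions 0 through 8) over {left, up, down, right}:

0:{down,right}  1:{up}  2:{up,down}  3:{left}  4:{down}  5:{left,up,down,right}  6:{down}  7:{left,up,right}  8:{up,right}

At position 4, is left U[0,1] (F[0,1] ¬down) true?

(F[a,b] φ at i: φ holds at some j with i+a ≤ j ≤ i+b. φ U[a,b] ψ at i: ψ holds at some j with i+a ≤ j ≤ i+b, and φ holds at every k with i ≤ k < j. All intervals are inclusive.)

No

Need some j in [4,5] with F[0,1] ¬down, and left at every k in [4,j-1].
  j=4: F[0,1] ¬down — fails (none in [4,5]).
  j=5: F[0,1] ¬down — fails (none in [5,6]).
No j in the window works → until fails.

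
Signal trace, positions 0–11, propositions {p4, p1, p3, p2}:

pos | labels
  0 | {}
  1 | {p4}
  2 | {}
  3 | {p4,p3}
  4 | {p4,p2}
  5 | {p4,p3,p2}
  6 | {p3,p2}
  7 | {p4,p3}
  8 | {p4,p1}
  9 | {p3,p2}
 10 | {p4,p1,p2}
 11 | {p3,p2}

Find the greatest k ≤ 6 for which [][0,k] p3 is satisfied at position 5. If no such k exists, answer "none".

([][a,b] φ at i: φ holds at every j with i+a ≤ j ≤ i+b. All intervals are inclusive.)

2

p3 must hold from j=5 onward; find where it first fails.
  j=5: holds
  j=6: holds
  j=7: holds
  j=8: fails
Holds on [5,7], so largest k = 2.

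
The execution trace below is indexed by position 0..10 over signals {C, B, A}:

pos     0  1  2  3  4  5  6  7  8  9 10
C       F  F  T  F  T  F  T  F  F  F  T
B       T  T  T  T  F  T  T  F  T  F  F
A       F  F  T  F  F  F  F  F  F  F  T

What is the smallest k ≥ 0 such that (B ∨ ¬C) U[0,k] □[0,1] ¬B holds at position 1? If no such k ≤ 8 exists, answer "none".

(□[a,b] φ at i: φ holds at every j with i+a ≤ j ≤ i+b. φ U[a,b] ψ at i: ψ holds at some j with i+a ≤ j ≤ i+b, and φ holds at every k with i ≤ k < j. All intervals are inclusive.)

none

Need earliest j ≥ 1 with □[0,1] ¬B, and (B ∨ ¬C) at every k in [1,j-1].
  j=1: rhs fails.
  j=2: rhs fails.
  j=3: rhs fails.
  j=4: rhs fails.
  j=5: rhs fails.
  j=6: rhs fails.
  j=7: rhs fails.
  j=8: rhs fails.
  j=9: rhs holds but lhs fails at k=4.
No witness within the range → none.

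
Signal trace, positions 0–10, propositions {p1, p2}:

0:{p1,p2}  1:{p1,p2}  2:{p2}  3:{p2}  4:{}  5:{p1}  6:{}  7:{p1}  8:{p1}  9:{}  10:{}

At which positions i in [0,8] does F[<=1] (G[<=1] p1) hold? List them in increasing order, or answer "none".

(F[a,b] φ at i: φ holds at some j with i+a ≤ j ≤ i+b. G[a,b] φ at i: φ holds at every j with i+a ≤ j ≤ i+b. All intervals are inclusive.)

0, 6, 7

Evaluate at each i in [0,8]:
  i=0: ✓ (witness j=0)
  i=1: ✗ (none in [1,2])
  i=2: ✗ (none in [2,3])
  i=3: ✗ (none in [3,4])
  i=4: ✗ (none in [4,5])
  i=5: ✗ (none in [5,6])
  i=6: ✓ (witness j=7)
  i=7: ✓ (witness j=7)
  i=8: ✗ (none in [8,9])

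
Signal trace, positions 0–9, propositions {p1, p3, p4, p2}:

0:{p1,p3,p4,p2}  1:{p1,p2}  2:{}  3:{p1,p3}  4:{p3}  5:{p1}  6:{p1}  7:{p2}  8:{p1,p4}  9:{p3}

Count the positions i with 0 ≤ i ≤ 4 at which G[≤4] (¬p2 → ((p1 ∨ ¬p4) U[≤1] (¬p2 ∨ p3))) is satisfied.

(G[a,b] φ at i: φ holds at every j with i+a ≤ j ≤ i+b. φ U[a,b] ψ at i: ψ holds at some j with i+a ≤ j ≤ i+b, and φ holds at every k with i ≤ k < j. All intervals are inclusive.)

Evaluate at each i in [0,4]:
  i=0: ✓ (all of [0,4])
  i=1: ✓ (all of [1,5])
  i=2: ✓ (all of [2,6])
  i=3: ✓ (all of [3,7])
  i=4: ✓ (all of [4,8])
Positions where it holds: {0, 1, 2, 3, 4} → 5.

5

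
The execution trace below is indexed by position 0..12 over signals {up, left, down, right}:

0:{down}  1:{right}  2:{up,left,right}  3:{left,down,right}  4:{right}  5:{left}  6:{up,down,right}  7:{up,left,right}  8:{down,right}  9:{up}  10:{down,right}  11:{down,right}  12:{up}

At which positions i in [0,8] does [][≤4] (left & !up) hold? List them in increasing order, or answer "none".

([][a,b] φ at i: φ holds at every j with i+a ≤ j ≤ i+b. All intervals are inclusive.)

Evaluate at each i in [0,8]:
  i=0: ✗ (fails at j=0)
  i=1: ✗ (fails at j=1)
  i=2: ✗ (fails at j=2)
  i=3: ✗ (fails at j=4)
  i=4: ✗ (fails at j=4)
  i=5: ✗ (fails at j=6)
  i=6: ✗ (fails at j=6)
  i=7: ✗ (fails at j=7)
  i=8: ✗ (fails at j=8)

none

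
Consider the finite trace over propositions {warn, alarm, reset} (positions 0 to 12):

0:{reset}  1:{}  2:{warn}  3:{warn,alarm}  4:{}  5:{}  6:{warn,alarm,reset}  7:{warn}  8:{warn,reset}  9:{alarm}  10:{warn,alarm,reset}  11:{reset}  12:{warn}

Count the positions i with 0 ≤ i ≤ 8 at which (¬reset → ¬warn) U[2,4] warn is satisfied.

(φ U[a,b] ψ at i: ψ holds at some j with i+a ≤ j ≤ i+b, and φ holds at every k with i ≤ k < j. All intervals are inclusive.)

4

Evaluate at each i in [0,8]:
  i=0: ✓ (rhs at j=2; lhs holds on [0,1])
  i=1: ✗ (lhs fails at k=2 before rhs at j=3)
  i=2: ✗ (lhs fails at k=2 before rhs at j=6)
  i=3: ✗ (lhs fails at k=3 before rhs at j=6)
  i=4: ✓ (rhs at j=6; lhs holds on [4,5])
  i=5: ✓ (rhs at j=7; lhs holds on [5,6])
  i=6: ✗ (lhs fails at k=7 before rhs at j=8)
  i=7: ✗ (lhs fails at k=7 before rhs at j=10)
  i=8: ✓ (rhs at j=10; lhs holds on [8,9])
Positions where it holds: {0, 4, 5, 8} → 4.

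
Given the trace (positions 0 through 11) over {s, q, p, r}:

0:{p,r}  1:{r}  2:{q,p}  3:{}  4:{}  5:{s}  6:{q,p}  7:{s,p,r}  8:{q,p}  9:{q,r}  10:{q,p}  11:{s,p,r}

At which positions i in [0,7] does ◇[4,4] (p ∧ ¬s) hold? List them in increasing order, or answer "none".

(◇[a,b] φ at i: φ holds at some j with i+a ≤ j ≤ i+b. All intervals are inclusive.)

Evaluate at each i in [0,7]:
  i=0: ✗ (none in [4,4])
  i=1: ✗ (none in [5,5])
  i=2: ✓ (witness j=6)
  i=3: ✗ (none in [7,7])
  i=4: ✓ (witness j=8)
  i=5: ✗ (none in [9,9])
  i=6: ✓ (witness j=10)
  i=7: ✗ (none in [11,11])

2, 4, 6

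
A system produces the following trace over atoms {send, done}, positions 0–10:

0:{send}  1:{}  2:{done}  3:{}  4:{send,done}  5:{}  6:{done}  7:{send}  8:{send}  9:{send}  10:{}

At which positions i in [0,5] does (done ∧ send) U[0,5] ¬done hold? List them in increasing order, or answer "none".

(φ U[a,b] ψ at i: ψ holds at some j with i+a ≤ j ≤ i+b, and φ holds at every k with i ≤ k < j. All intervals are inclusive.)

Evaluate at each i in [0,5]:
  i=0: ✓ (rhs at j=0)
  i=1: ✓ (rhs at j=1)
  i=2: ✗ (lhs fails at k=2 before rhs at j=3)
  i=3: ✓ (rhs at j=3)
  i=4: ✓ (rhs at j=5; lhs holds on [4,4])
  i=5: ✓ (rhs at j=5)

0, 1, 3, 4, 5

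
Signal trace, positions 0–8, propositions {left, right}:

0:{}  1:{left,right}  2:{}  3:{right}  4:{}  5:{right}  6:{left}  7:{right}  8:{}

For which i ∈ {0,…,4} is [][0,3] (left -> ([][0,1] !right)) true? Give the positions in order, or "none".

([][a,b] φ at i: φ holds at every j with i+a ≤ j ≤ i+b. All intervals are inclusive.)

2

Evaluate at each i in [0,4]:
  i=0: ✗ (fails at j=1)
  i=1: ✗ (fails at j=1)
  i=2: ✓ (all of [2,5])
  i=3: ✗ (fails at j=6)
  i=4: ✗ (fails at j=6)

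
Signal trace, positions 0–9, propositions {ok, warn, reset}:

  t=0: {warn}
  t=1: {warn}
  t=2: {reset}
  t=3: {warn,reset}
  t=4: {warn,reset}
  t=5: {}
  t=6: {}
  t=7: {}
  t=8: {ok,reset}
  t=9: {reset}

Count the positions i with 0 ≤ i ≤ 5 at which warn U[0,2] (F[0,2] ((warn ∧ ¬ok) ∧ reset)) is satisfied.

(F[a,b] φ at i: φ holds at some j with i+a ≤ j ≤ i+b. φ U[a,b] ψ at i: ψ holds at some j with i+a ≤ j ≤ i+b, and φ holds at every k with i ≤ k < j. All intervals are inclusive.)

5

Evaluate at each i in [0,5]:
  i=0: ✓ (rhs at j=1; lhs holds on [0,0])
  i=1: ✓ (rhs at j=1)
  i=2: ✓ (rhs at j=2)
  i=3: ✓ (rhs at j=3)
  i=4: ✓ (rhs at j=4)
  i=5: ✗ (no rhs in [5,7])
Positions where it holds: {0, 1, 2, 3, 4} → 5.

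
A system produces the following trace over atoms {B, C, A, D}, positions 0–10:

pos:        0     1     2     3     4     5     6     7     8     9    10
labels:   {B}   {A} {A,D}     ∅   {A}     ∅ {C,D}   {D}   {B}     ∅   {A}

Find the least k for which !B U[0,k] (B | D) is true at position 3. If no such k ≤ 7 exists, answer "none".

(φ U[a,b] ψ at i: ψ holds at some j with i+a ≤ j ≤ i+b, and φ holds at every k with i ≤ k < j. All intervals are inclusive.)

3

Need earliest j ≥ 3 with (B | D), and !B at every k in [3,j-1].
  j=3: rhs fails.
  j=4: rhs fails.
  j=5: rhs fails.
  j=6: rhs holds; lhs holds on [3,5]. k = 3.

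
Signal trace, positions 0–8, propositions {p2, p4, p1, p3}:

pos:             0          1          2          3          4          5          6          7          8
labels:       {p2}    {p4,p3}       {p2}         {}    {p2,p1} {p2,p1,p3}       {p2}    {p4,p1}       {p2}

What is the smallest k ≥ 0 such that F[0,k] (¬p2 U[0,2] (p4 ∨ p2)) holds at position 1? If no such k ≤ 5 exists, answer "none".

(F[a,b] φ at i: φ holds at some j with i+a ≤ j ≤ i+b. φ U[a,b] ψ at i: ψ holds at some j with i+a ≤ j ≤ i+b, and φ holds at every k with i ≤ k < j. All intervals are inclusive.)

0

Scan j = 1,2,… for (¬p2 U[0,2] (p4 ∨ p2)):
  j=1: holds
First hit at j=1, so smallest k = 1-1 = 0.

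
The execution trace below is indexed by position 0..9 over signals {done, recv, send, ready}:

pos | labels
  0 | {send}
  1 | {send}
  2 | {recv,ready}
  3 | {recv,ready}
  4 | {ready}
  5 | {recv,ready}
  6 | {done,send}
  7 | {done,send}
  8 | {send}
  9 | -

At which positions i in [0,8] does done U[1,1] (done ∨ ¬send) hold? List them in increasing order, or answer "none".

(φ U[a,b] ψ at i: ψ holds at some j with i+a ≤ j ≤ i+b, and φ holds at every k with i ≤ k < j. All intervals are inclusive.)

Evaluate at each i in [0,8]:
  i=0: ✗ (no rhs in [1,1])
  i=1: ✗ (lhs fails at k=1 before rhs at j=2)
  i=2: ✗ (lhs fails at k=2 before rhs at j=3)
  i=3: ✗ (lhs fails at k=3 before rhs at j=4)
  i=4: ✗ (lhs fails at k=4 before rhs at j=5)
  i=5: ✗ (lhs fails at k=5 before rhs at j=6)
  i=6: ✓ (rhs at j=7; lhs holds on [6,6])
  i=7: ✗ (no rhs in [8,8])
  i=8: ✗ (lhs fails at k=8 before rhs at j=9)

6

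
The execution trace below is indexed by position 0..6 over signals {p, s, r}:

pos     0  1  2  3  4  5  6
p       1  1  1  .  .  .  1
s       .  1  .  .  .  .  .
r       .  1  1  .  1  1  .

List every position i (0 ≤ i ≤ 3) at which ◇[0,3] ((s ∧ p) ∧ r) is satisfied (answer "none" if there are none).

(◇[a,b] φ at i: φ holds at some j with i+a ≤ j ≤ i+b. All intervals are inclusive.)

Evaluate at each i in [0,3]:
  i=0: ✓ (witness j=1)
  i=1: ✓ (witness j=1)
  i=2: ✗ (none in [2,5])
  i=3: ✗ (none in [3,6])

0, 1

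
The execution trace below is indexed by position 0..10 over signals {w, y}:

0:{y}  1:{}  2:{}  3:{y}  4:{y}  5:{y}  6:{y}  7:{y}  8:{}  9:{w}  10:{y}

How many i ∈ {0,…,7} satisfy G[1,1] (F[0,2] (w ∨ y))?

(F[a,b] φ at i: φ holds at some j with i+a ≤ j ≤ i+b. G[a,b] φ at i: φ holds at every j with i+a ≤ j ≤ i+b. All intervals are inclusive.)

8

Evaluate at each i in [0,7]:
  i=0: ✓ (all of [1,1])
  i=1: ✓ (all of [2,2])
  i=2: ✓ (all of [3,3])
  i=3: ✓ (all of [4,4])
  i=4: ✓ (all of [5,5])
  i=5: ✓ (all of [6,6])
  i=6: ✓ (all of [7,7])
  i=7: ✓ (all of [8,8])
Positions where it holds: {0, 1, 2, 3, 4, 5, 6, 7} → 8.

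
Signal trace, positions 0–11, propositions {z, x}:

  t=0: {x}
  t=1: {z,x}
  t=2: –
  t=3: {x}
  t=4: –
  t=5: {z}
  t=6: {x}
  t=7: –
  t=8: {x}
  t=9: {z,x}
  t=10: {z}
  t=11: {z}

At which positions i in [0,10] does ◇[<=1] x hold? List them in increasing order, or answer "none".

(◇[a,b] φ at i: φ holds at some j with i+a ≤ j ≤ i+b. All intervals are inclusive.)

0, 1, 2, 3, 5, 6, 7, 8, 9

Evaluate at each i in [0,10]:
  i=0: ✓ (witness j=0)
  i=1: ✓ (witness j=1)
  i=2: ✓ (witness j=3)
  i=3: ✓ (witness j=3)
  i=4: ✗ (none in [4,5])
  i=5: ✓ (witness j=6)
  i=6: ✓ (witness j=6)
  i=7: ✓ (witness j=8)
  i=8: ✓ (witness j=8)
  i=9: ✓ (witness j=9)
  i=10: ✗ (none in [10,11])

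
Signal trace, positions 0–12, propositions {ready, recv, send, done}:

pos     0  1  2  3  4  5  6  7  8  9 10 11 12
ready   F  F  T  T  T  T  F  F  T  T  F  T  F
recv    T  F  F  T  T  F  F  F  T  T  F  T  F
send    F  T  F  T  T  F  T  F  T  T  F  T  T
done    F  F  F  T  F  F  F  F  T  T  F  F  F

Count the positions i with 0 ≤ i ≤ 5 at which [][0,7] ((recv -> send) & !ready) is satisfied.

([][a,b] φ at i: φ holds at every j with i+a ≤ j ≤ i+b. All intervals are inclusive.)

Evaluate at each i in [0,5]:
  i=0: ✗ (fails at j=0)
  i=1: ✗ (fails at j=2)
  i=2: ✗ (fails at j=2)
  i=3: ✗ (fails at j=3)
  i=4: ✗ (fails at j=4)
  i=5: ✗ (fails at j=5)
Positions where it holds: {} → 0.

0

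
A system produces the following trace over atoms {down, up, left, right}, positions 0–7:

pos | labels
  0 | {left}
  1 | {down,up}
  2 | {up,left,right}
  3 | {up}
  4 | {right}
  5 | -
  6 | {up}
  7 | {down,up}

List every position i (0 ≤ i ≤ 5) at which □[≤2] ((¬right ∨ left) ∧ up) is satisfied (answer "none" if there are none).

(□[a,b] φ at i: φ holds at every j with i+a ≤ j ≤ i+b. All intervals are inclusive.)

1

Evaluate at each i in [0,5]:
  i=0: ✗ (fails at j=0)
  i=1: ✓ (all of [1,3])
  i=2: ✗ (fails at j=4)
  i=3: ✗ (fails at j=4)
  i=4: ✗ (fails at j=4)
  i=5: ✗ (fails at j=5)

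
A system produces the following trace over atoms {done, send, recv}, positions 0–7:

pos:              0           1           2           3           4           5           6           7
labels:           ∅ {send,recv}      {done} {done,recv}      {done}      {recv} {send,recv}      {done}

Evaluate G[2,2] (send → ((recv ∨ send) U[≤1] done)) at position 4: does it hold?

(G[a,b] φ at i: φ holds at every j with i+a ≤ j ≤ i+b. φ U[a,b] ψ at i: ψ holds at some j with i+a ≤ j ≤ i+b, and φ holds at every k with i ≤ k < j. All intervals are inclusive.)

Check (send → ((recv ∨ send) U[≤1] done)) at every j in [6,6]:
  j=6: antecedent true; consequent holds → ✓
All positions satisfy it → formula holds.

Yes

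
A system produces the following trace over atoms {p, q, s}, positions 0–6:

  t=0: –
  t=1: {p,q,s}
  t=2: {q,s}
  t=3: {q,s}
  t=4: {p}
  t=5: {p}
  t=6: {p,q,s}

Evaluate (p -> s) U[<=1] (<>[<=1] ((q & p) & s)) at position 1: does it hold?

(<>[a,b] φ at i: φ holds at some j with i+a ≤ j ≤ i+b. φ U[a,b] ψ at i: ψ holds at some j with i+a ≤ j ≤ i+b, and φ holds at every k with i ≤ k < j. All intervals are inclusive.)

Need some j in [1,2] with <>[<=1] ((q & p) & s), and (p -> s) at every k in [1,j-1].
  j=1: <>[<=1] ((q & p) & s) holds; no prefix to check → satisfied.

Holds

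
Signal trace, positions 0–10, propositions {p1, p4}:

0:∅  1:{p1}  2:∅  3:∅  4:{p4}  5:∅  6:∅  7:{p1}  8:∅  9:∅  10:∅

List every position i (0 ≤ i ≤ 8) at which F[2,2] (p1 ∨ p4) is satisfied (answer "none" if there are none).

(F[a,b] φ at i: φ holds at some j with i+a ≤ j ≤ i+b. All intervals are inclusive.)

Evaluate at each i in [0,8]:
  i=0: ✗ (none in [2,2])
  i=1: ✗ (none in [3,3])
  i=2: ✓ (witness j=4)
  i=3: ✗ (none in [5,5])
  i=4: ✗ (none in [6,6])
  i=5: ✓ (witness j=7)
  i=6: ✗ (none in [8,8])
  i=7: ✗ (none in [9,9])
  i=8: ✗ (none in [10,10])

2, 5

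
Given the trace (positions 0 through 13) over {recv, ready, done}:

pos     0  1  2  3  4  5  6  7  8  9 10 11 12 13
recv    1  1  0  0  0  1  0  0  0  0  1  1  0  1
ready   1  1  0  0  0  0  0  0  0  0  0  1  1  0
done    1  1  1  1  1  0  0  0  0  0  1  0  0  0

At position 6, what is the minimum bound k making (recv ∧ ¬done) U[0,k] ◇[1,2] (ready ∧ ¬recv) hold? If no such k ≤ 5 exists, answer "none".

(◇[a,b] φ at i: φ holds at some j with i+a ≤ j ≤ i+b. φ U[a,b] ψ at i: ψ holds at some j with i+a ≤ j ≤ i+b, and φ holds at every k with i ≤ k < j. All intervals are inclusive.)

Need earliest j ≥ 6 with ◇[1,2] (ready ∧ ¬recv), and (recv ∧ ¬done) at every k in [6,j-1].
  j=6: rhs fails.
  j=7: rhs fails.
  j=8: rhs fails.
  j=9: rhs fails.
  j=10: rhs holds but lhs fails at k=6.
  j=11: rhs holds but lhs fails at k=6.
No witness within the range → none.

none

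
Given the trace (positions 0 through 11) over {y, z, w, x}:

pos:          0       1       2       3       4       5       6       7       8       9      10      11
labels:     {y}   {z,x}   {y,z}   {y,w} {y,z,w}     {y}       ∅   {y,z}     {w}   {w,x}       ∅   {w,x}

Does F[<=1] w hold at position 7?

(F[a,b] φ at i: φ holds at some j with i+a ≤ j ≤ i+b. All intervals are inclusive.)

Check w at each j in [7,8]:
  j=7: false
  j=8: true
Found at j=8 → formula holds.

True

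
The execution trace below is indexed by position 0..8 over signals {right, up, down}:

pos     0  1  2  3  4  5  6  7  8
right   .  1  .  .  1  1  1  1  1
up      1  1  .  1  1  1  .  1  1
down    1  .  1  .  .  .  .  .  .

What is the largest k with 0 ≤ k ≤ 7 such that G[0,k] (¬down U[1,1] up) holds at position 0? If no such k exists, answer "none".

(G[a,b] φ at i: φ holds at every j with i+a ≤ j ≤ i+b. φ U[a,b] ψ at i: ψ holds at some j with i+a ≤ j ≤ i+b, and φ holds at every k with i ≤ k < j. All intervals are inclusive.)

(¬down U[1,1] up) must hold from j=0 onward; find where it first fails.
  j=0: fails → no k works.

none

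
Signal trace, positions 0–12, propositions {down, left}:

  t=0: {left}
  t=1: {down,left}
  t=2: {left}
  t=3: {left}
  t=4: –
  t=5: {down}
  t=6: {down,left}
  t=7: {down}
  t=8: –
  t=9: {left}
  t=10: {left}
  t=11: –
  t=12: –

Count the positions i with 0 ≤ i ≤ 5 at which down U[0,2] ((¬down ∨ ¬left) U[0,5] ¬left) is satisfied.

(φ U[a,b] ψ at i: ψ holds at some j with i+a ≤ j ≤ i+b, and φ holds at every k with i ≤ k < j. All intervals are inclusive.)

5

Evaluate at each i in [0,5]:
  i=0: ✗ (lhs fails at k=0 before rhs at j=2)
  i=1: ✓ (rhs at j=2; lhs holds on [1,1])
  i=2: ✓ (rhs at j=2)
  i=3: ✓ (rhs at j=3)
  i=4: ✓ (rhs at j=4)
  i=5: ✓ (rhs at j=5)
Positions where it holds: {1, 2, 3, 4, 5} → 5.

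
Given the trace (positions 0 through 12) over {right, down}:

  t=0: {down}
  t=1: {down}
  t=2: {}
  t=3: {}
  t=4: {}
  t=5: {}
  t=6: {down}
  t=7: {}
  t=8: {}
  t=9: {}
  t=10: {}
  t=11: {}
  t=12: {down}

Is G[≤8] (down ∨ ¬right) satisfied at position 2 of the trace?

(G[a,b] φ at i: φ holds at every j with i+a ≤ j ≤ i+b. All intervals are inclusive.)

Yes

Check (down ∨ ¬right) at every j in [2,10]:
  j=2: true
  j=3: true
  j=4: true
  j=5: true
  j=6: true
  j=7: true
  j=8: true
  j=9: true
  j=10: true
All positions satisfy it → formula holds.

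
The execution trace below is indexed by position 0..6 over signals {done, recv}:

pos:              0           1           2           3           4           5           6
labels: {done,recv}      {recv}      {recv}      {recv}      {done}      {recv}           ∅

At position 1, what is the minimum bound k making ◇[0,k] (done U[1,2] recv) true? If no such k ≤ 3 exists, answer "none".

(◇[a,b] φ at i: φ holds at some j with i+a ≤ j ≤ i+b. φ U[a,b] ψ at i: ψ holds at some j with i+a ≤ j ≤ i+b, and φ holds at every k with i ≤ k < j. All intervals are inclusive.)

3

Scan j = 1,2,… for (done U[1,2] recv):
  j=1: fails
  j=2: fails
  j=3: fails
  j=4: holds
First hit at j=4, so smallest k = 4-1 = 3.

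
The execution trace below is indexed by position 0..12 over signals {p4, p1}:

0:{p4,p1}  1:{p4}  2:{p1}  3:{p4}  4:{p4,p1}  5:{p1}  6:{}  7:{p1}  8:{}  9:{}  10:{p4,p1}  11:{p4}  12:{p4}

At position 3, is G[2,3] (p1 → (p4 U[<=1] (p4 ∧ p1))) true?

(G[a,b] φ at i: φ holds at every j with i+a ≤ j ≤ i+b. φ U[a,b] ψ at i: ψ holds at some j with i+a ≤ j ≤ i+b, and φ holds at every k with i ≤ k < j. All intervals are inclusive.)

No

Check (p1 → (p4 U[<=1] (p4 ∧ p1))) at every j in [5,6]:
  j=5: antecedent true; consequent fails → ✗
  j=6: antecedent false → ✓
Fails at j=5 → formula fails.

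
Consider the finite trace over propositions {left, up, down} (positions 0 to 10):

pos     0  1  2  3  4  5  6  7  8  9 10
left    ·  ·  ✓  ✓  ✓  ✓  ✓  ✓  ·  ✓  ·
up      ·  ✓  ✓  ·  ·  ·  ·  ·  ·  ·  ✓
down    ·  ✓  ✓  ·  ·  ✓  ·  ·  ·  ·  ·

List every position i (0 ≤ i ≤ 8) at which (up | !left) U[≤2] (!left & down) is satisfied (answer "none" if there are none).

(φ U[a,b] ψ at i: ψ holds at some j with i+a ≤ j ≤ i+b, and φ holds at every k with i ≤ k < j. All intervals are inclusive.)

0, 1

Evaluate at each i in [0,8]:
  i=0: ✓ (rhs at j=1; lhs holds on [0,0])
  i=1: ✓ (rhs at j=1)
  i=2: ✗ (no rhs in [2,4])
  i=3: ✗ (no rhs in [3,5])
  i=4: ✗ (no rhs in [4,6])
  i=5: ✗ (no rhs in [5,7])
  i=6: ✗ (no rhs in [6,8])
  i=7: ✗ (no rhs in [7,9])
  i=8: ✗ (no rhs in [8,10])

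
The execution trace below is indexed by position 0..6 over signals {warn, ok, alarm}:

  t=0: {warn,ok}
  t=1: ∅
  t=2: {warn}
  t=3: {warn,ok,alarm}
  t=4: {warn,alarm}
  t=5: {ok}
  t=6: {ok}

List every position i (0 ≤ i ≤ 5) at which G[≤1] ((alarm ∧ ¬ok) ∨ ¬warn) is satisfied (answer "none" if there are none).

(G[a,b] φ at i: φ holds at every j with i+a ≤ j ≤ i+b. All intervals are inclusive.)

4, 5

Evaluate at each i in [0,5]:
  i=0: ✗ (fails at j=0)
  i=1: ✗ (fails at j=2)
  i=2: ✗ (fails at j=2)
  i=3: ✗ (fails at j=3)
  i=4: ✓ (all of [4,5])
  i=5: ✓ (all of [5,6])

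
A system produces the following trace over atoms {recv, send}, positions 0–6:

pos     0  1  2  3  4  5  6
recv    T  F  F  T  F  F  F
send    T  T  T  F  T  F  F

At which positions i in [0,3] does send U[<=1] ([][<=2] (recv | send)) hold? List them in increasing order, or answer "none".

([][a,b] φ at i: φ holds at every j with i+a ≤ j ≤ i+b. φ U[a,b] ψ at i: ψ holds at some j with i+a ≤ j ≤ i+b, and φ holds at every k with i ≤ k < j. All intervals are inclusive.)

Evaluate at each i in [0,3]:
  i=0: ✓ (rhs at j=0)
  i=1: ✓ (rhs at j=1)
  i=2: ✓ (rhs at j=2)
  i=3: ✗ (no rhs in [3,4])

0, 1, 2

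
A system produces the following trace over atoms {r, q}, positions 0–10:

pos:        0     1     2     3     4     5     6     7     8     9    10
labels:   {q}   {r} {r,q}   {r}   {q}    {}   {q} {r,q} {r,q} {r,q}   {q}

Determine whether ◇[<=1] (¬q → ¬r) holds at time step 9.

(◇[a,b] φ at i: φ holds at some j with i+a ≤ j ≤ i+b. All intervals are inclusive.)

Check (¬q → ¬r) at each j in [9,10]:
  j=9: true
  j=10: true
Found at j=9 → formula holds.

True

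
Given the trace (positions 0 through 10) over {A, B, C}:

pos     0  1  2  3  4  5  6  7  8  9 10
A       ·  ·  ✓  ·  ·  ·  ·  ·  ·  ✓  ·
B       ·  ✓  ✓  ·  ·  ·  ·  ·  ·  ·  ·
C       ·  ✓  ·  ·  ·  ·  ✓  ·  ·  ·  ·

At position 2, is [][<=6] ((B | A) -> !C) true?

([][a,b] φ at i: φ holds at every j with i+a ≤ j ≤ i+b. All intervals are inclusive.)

Check ((B | A) -> !C) at every j in [2,8]:
  j=2: antecedent true; consequent true → ✓
  j=3: antecedent false → ✓
  j=4: antecedent false → ✓
  j=5: antecedent false → ✓
  j=6: antecedent false → ✓
  j=7: antecedent false → ✓
  j=8: antecedent false → ✓
All positions satisfy it → formula holds.

Yes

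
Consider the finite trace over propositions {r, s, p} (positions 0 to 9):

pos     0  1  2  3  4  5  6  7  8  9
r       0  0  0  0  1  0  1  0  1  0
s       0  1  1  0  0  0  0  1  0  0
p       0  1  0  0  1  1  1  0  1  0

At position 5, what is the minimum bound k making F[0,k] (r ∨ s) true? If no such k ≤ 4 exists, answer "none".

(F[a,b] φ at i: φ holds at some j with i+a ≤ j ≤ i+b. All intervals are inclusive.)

1

Scan j = 5,6,… for (r ∨ s):
  j=5: fails
  j=6: holds
First hit at j=6, so smallest k = 6-5 = 1.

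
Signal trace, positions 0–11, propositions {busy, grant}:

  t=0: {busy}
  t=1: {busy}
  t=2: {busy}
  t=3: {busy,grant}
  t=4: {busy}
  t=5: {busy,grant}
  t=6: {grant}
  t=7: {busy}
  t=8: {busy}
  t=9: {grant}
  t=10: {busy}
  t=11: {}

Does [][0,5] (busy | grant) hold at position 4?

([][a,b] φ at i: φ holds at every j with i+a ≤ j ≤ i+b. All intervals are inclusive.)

Holds

Check (busy | grant) at every j in [4,9]:
  j=4: true
  j=5: true
  j=6: true
  j=7: true
  j=8: true
  j=9: true
All positions satisfy it → formula holds.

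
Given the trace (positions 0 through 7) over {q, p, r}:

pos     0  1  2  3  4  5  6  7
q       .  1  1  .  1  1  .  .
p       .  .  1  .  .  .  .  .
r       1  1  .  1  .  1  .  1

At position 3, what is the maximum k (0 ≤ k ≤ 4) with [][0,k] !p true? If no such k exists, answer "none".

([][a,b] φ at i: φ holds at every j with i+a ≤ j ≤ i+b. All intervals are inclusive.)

4

!p must hold from j=3 onward; find where it first fails.
  j=3: holds
  j=4: holds
  j=5: holds
  j=6: holds
  j=7: holds
Holds through j=7; largest k = 4.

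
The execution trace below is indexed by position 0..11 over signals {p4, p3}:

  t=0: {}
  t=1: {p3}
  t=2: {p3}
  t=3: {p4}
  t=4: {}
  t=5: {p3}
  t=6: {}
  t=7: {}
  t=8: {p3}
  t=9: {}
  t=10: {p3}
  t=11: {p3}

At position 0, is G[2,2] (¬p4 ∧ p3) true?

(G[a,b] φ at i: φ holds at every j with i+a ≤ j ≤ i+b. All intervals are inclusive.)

Yes

Check (¬p4 ∧ p3) at every j in [2,2]:
  j=2: true
All positions satisfy it → formula holds.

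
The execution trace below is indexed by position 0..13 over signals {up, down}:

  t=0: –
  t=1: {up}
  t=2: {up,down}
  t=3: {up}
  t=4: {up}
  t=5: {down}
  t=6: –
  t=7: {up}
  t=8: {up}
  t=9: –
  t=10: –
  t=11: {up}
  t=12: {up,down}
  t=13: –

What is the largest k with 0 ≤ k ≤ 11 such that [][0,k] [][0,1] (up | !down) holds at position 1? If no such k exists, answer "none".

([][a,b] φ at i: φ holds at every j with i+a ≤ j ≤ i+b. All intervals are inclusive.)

[][0,1] (up | !down) must hold from j=1 onward; find where it first fails.
  j=1: holds
  j=2: holds
  j=3: holds
  j=4: fails
Holds on [1,3], so largest k = 2.

2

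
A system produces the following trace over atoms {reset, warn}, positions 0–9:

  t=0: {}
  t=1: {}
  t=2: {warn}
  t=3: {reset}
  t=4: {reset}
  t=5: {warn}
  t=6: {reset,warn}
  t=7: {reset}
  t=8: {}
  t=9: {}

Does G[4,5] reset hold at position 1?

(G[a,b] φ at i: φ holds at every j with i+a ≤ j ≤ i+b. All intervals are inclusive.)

Check reset at every j in [5,6]:
  j=5: false
  j=6: true
Fails at j=5 → formula fails.

False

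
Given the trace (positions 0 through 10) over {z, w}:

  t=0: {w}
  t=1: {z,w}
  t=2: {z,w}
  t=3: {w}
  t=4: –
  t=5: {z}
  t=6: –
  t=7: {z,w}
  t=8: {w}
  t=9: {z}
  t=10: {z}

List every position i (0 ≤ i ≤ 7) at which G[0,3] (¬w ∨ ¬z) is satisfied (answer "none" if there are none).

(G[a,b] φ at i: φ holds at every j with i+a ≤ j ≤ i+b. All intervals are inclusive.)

Evaluate at each i in [0,7]:
  i=0: ✗ (fails at j=1)
  i=1: ✗ (fails at j=1)
  i=2: ✗ (fails at j=2)
  i=3: ✓ (all of [3,6])
  i=4: ✗ (fails at j=7)
  i=5: ✗ (fails at j=7)
  i=6: ✗ (fails at j=7)
  i=7: ✗ (fails at j=7)

3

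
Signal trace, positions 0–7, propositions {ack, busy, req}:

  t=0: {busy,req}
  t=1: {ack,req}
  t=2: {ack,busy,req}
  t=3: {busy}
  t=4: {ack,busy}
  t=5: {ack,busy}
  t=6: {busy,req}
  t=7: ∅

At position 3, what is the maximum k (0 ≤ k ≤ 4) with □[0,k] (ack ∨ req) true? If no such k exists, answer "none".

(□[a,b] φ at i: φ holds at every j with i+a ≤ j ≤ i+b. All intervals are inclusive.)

(ack ∨ req) must hold from j=3 onward; find where it first fails.
  j=3: fails → no k works.

none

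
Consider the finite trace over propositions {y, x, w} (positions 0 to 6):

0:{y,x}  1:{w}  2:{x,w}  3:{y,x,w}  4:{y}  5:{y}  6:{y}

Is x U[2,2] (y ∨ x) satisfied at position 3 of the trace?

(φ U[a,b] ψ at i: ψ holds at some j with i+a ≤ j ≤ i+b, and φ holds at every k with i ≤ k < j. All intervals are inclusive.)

Need some j in [5,5] with (y ∨ x), and x at every k in [3,j-1].
  j=5: (y ∨ x) holds, but x fails at k=4 → not this j.
No j in the window works → until fails.

Does not hold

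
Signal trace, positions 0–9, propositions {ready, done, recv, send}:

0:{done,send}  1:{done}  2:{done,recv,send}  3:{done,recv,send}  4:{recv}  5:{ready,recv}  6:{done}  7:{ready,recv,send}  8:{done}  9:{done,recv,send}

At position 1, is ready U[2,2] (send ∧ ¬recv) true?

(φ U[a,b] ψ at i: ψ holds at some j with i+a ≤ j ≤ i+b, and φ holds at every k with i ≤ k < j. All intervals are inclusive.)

False

Need some j in [3,3] with (send ∧ ¬recv), and ready at every k in [1,j-1].
  j=3: (send ∧ ¬recv) false.
No j in the window works → until fails.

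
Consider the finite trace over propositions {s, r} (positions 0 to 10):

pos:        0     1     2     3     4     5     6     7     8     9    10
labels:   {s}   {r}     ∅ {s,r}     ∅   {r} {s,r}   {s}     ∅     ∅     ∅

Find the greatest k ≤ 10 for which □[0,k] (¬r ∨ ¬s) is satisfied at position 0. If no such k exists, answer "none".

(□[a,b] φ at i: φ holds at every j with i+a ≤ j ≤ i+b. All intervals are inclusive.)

(¬r ∨ ¬s) must hold from j=0 onward; find where it first fails.
  j=0: holds
  j=1: holds
  j=2: holds
  j=3: fails
Holds on [0,2], so largest k = 2.

2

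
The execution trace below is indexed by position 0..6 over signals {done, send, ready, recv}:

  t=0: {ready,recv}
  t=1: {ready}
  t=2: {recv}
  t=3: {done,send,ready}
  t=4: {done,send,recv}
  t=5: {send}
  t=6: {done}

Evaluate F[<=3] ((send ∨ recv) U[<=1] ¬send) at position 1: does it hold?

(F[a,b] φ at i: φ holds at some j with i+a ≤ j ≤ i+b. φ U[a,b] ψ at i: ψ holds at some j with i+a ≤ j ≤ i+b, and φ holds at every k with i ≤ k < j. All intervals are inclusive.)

Check ((send ∨ recv) U[<=1] ¬send) at each j in [1,4]:
  j=1: holds
  j=2: holds
  j=3: fails
  j=4: fails
Found at j=1 → formula holds.

Holds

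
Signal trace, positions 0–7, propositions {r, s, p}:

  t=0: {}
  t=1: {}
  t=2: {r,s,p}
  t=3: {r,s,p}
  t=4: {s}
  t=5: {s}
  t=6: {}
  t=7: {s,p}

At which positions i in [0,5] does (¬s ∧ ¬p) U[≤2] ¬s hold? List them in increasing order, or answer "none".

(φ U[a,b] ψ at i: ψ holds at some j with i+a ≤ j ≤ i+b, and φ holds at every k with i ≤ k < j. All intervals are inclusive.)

0, 1

Evaluate at each i in [0,5]:
  i=0: ✓ (rhs at j=0)
  i=1: ✓ (rhs at j=1)
  i=2: ✗ (no rhs in [2,4])
  i=3: ✗ (no rhs in [3,5])
  i=4: ✗ (lhs fails at k=4 before rhs at j=6)
  i=5: ✗ (lhs fails at k=5 before rhs at j=6)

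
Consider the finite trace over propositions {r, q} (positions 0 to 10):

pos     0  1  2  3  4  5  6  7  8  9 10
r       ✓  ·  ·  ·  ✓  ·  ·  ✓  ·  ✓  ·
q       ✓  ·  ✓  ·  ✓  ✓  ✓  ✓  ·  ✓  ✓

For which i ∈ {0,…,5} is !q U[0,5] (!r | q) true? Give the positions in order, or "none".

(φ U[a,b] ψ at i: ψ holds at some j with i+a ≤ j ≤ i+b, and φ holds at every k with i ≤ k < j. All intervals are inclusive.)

0, 1, 2, 3, 4, 5

Evaluate at each i in [0,5]:
  i=0: ✓ (rhs at j=0)
  i=1: ✓ (rhs at j=1)
  i=2: ✓ (rhs at j=2)
  i=3: ✓ (rhs at j=3)
  i=4: ✓ (rhs at j=4)
  i=5: ✓ (rhs at j=5)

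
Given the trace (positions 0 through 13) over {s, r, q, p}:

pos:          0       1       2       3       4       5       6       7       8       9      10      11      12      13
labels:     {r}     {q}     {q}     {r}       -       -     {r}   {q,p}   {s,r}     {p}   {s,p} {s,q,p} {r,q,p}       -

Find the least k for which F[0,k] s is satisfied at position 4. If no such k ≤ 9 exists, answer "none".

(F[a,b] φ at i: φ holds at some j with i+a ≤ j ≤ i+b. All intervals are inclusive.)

Scan j = 4,5,… for s:
  j=4: fails
  j=5: fails
  j=6: fails
  j=7: fails
  j=8: holds
First hit at j=8, so smallest k = 8-4 = 4.

4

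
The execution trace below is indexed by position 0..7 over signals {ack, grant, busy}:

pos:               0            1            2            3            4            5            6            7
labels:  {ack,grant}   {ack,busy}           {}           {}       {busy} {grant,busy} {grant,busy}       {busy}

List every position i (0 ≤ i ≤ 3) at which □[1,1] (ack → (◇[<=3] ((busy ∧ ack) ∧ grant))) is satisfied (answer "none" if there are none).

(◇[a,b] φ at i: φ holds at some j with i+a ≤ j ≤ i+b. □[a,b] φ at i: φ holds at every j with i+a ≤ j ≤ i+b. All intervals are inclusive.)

1, 2, 3

Evaluate at each i in [0,3]:
  i=0: ✗ (fails at j=1)
  i=1: ✓ (all of [2,2])
  i=2: ✓ (all of [3,3])
  i=3: ✓ (all of [4,4])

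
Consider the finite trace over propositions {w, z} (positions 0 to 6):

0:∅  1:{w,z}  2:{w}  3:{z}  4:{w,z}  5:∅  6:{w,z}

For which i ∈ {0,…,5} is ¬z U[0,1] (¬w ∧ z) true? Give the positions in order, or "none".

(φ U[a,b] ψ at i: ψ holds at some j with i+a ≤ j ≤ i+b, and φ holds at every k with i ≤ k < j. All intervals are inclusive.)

Evaluate at each i in [0,5]:
  i=0: ✗ (no rhs in [0,1])
  i=1: ✗ (no rhs in [1,2])
  i=2: ✓ (rhs at j=3; lhs holds on [2,2])
  i=3: ✓ (rhs at j=3)
  i=4: ✗ (no rhs in [4,5])
  i=5: ✗ (no rhs in [5,6])

2, 3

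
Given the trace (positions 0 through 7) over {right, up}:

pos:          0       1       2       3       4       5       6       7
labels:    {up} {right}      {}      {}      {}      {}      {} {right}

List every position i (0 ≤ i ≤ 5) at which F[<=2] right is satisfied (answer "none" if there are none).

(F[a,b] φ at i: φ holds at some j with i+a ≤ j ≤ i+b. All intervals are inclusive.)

Evaluate at each i in [0,5]:
  i=0: ✓ (witness j=1)
  i=1: ✓ (witness j=1)
  i=2: ✗ (none in [2,4])
  i=3: ✗ (none in [3,5])
  i=4: ✗ (none in [4,6])
  i=5: ✓ (witness j=7)

0, 1, 5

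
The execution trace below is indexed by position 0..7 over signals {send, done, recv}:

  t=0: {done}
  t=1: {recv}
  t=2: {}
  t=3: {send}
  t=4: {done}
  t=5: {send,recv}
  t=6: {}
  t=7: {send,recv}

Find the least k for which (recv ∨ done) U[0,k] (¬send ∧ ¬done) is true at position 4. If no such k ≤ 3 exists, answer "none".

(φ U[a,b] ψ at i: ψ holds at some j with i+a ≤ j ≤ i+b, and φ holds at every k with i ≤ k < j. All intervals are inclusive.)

2

Need earliest j ≥ 4 with (¬send ∧ ¬done), and (recv ∨ done) at every k in [4,j-1].
  j=4: rhs fails.
  j=5: rhs fails.
  j=6: rhs holds; lhs holds on [4,5]. k = 2.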